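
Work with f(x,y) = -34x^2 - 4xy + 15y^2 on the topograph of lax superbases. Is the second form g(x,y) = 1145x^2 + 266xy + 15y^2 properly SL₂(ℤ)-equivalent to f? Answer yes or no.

D₁ = 2056, D₂ = 2056
river cycle of f (length 12): (15, 34, -15), (-15, 26, 23), (23, 20, -18), (-18, 16, 25), (25, 34, -9), (-9, 38, 17), (17, 30, -17), (-17, 38, 9), (9, 34, -25), (-25, 16, 18), … (2 more)
river cycle of g (length 12): (15, 34, -15), (-15, 26, 23), (23, 20, -18), (-18, 16, 25), (25, 34, -9), (-9, 38, 17), (17, 30, -17), (-17, 38, 9), (9, 34, -25), (-25, 16, 18), … (2 more)
cycles coincide ⇒ equivalent

yes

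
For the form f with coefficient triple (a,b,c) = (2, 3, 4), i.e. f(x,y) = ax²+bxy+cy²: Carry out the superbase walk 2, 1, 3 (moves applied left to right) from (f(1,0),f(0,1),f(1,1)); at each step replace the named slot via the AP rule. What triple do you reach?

start (2,4,9) = (f(1,0),f(0,1),f(1,1))
replace slot 2: 2·(2+9) − 4 = 18 → (2,18,9)
replace slot 1: 2·(18+9) − 2 = 52 → (52,18,9)
replace slot 3: 2·(52+18) − 9 = 131 → (52,18,131)

52,18,131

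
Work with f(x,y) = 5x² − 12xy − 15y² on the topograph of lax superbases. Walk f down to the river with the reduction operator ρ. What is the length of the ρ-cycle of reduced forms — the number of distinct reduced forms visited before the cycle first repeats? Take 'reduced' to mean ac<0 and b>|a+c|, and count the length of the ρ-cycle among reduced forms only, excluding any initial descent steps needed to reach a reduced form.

D = 444, ⌊√D⌋ = 21
descent: ρ → (-15,12,5)  [lands on river]
river: ρ → (5,18,-6)
river: ρ → (-6,18,5)
river: ρ → (5,12,-15)
river: ρ → (-15,18,2)
river: ρ → (2,18,-15)
ρ-cycle length = 6 (tail of 1 descent step not counted)

6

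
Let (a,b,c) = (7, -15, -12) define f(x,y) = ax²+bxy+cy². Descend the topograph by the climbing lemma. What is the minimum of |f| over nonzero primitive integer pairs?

descent: ρ → (-12,15,7)  [lands on river]
river: ρ → (7,13,-14)
river: ρ → (-14,15,6)
river: ρ → (6,21,-5)
river: ρ → (-5,19,10)
river: ρ → (10,21,-3)
river: ρ → (-3,21,10)
river: ρ → (10,19,-5)
river: ρ → (-5,21,6)
river: ρ → (6,15,-14)
river: ρ → (-14,13,7)
river: ρ → (7,15,-12)
river: ρ → (-12,9,10)
river: ρ → (10,11,-11)
river: ρ → (-11,11,10)
river: ρ → (10,9,-12)
closes: descent 1, river 16
min |a| on river = 3

3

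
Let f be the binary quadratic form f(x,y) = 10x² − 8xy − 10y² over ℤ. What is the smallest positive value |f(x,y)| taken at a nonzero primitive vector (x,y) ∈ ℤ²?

descent: ρ → (-10,8,10)  [lands on river]
river: ρ → (10,12,-8)
river: ρ → (-8,20,2)
river: ρ → (2,20,-8)
river: ρ → (-8,12,10)
river: ρ → (10,8,-10)
river: ρ → (-10,12,8)
river: ρ → (8,20,-2)
river: ρ → (-2,20,8)
river: ρ → (8,12,-10)
closes: descent 1, river 10
min |a| on river = 2

2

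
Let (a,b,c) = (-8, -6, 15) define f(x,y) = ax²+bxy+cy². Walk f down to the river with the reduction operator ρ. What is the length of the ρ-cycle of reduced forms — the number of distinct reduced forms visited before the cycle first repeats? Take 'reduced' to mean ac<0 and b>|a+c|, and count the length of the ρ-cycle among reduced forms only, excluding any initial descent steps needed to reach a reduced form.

D = 516, ⌊√D⌋ = 22
descent: ρ → (15,6,-8)
descent: ρ → (-8,10,13)  [lands on river]
river: ρ → (13,16,-5)
river: ρ → (-5,14,16)
river: ρ → (16,18,-3)
river: ρ → (-3,18,16)
river: ρ → (16,14,-5)
river: ρ → (-5,16,13)
river: ρ → (13,10,-8)
river: ρ → (-8,22,1)
river: ρ → (1,22,-8)
ρ-cycle length = 10 (tail of 2 descent steps not counted)

10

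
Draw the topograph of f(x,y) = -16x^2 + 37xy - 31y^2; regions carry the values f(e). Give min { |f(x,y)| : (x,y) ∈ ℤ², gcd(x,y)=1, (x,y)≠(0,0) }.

translate: b→-5 (≡-37 mod 32), so (16,-37,31)→(16,-5,10)
flip: (16,-5,10)→(10,5,16)
reduced (well bottom): (10,5,16) with a≤c, −a<b≤a
well minimum |f| = |-10| = 10 (negative-definite)

10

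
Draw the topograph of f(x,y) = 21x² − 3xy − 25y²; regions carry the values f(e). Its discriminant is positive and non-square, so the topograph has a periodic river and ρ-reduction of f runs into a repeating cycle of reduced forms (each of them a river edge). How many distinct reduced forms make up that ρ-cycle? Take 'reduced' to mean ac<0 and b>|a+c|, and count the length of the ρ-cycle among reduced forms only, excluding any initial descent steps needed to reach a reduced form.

D = 2109, ⌊√D⌋ = 45
descent: ρ → (-25,3,21)
descent: ρ → (21,39,-7)  [lands on river]
river: ρ → (-7,45,3)
river: ρ → (3,45,-7)
river: ρ → (-7,39,21)
river: ρ → (21,45,-1)
river: ρ → (-1,45,21)
ρ-cycle length = 6 (tail of 2 descent steps not counted)

6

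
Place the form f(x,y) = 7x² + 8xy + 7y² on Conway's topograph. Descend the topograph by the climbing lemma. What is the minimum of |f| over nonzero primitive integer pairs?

translate: b→-6 (≡8 mod 14), so (7,8,7)→(7,-6,6)
flip: (7,-6,6)→(6,6,7)
reduced (well bottom): (6,6,7) with a≤c, −a<b≤a
well minimum = a = 6

6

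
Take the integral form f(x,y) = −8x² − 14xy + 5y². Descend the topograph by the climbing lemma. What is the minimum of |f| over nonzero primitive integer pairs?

descent: ρ → (5,14,-8)  [lands on river]
river: ρ → (-8,18,1)
river: ρ → (1,18,-8)
river: ρ → (-8,14,5)
river: ρ → (5,16,-5)
river: ρ → (-5,14,8)
river: ρ → (8,18,-1)
river: ρ → (-1,18,8)
river: ρ → (8,14,-5)
river: ρ → (-5,16,5)
closes: descent 1, river 10
min |a| on river = 1

1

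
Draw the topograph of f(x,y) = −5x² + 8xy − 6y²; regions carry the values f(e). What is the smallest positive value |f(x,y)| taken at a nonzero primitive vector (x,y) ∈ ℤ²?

translate: b→2 (≡-8 mod 10), so (5,-8,6)→(5,2,3)
flip: (5,2,3)→(3,-2,5)
reduced (well bottom): (3,-2,5) with a≤c, −a<b≤a
well minimum |f| = |-3| = 3 (negative-definite)

3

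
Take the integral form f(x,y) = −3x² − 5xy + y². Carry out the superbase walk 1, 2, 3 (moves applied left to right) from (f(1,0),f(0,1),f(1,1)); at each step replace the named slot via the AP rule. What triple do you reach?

start (-3,1,-7) = (f(1,0),f(0,1),f(1,1))
replace slot 1: 2·(1+(-7)) − (-3) = -9 → (-9,1,-7)
replace slot 2: 2·((-9)+(-7)) − 1 = -33 → (-9,-33,-7)
replace slot 3: 2·((-9)+(-33)) − (-7) = -77 → (-9,-33,-77)

-9,-33,-77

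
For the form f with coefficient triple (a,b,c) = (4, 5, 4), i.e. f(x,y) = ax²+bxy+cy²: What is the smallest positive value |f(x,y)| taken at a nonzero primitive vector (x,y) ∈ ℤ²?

translate: b→-3 (≡5 mod 8), so (4,5,4)→(4,-3,3)
flip: (4,-3,3)→(3,3,4)
reduced (well bottom): (3,3,4) with a≤c, −a<b≤a
well minimum = a = 3

3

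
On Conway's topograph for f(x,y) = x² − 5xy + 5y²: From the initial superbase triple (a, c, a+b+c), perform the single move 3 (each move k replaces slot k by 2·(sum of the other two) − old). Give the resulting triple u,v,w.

start (1,5,1) = (f(1,0),f(0,1),f(1,1))
replace slot 3: 2·(1+5) − 1 = 11 → (1,5,11)

1,5,11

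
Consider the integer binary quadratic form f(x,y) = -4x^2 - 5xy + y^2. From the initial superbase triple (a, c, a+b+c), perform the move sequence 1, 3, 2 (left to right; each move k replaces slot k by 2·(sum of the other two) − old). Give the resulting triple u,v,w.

start (-4,1,-8) = (f(1,0),f(0,1),f(1,1))
replace slot 1: 2·(1+(-8)) − (-4) = -10 → (-10,1,-8)
replace slot 3: 2·((-10)+1) − (-8) = -10 → (-10,1,-10)
replace slot 2: 2·((-10)+(-10)) − 1 = -41 → (-10,-41,-10)

-10,-41,-10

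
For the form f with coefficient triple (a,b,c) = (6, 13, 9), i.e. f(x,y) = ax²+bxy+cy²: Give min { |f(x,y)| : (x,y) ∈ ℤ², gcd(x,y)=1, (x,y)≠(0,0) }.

translate: b→1 (≡13 mod 12), so (6,13,9)→(6,1,2)
flip: (6,1,2)→(2,-1,6)
reduced (well bottom): (2,-1,6) with a≤c, −a<b≤a
well minimum = a = 2

2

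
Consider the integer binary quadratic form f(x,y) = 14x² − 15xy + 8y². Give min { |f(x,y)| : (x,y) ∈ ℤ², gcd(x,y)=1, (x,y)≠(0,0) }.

translate: b→13 (≡-15 mod 28), so (14,-15,8)→(14,13,7)
flip: (14,13,7)→(7,-13,14)
translate: b→1 (≡-13 mod 14), so (7,-13,14)→(7,1,8)
reduced (well bottom): (7,1,8) with a≤c, −a<b≤a
well minimum = a = 7

7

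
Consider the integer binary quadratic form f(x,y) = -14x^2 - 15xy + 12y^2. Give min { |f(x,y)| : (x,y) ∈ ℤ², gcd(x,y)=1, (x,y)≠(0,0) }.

descent: ρ → (12,15,-14)  [lands on river]
river: ρ → (-14,13,13)
river: ρ → (13,13,-14)
river: ρ → (-14,15,12)
river: ρ → (12,9,-17)
river: ρ → (-17,25,4)
river: ρ → (4,23,-23)
river: ρ → (-23,23,4)
river: ρ → (4,25,-17)
river: ρ → (-17,9,12)
closes: descent 1, river 10
min |a| on river = 4

4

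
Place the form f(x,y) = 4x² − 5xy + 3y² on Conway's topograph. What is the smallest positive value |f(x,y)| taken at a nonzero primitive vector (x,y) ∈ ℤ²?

translate: b→3 (≡-5 mod 8), so (4,-5,3)→(4,3,2)
flip: (4,3,2)→(2,-3,4)
translate: b→1 (≡-3 mod 4), so (2,-3,4)→(2,1,3)
reduced (well bottom): (2,1,3) with a≤c, −a<b≤a
well minimum = a = 2

2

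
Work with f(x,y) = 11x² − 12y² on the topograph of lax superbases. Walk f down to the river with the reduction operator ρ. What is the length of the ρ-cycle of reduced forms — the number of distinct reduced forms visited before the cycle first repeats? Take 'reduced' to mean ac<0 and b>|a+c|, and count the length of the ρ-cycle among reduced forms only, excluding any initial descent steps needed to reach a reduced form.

D = 528, ⌊√D⌋ = 22
descent: ρ → (-12,0,11)
descent: ρ → (11,22,-1)  [lands on river]
river: ρ → (-1,22,11)
ρ-cycle length = 2 (tail of 2 descent steps not counted)

2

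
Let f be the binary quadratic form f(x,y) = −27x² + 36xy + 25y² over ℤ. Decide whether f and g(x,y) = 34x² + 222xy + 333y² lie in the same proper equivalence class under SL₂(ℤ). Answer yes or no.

D₁ = 3996, D₂ = 3996
river cycle of f (length 18): (25, 14, -38), (-38, 62, 1), (1, 62, -38), (-38, 14, 25), (25, 36, -27), (-27, 18, 34), (34, 50, -11), (-11, 60, 9), (9, 48, -47), (-47, 46, 10), … (8 more)
river cycle of g (length 18): (34, 18, -27), (-27, 36, 25), (25, 14, -38), (-38, 62, 1), (1, 62, -38), (-38, 14, 25), (25, 36, -27), (-27, 18, 34), (34, 50, -11), (-11, 60, 9), … (8 more)
cycles coincide ⇒ equivalent

yes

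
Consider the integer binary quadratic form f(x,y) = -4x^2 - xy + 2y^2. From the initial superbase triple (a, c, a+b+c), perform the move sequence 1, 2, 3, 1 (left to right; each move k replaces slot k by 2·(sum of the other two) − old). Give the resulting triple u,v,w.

start (-4,2,-3) = (f(1,0),f(0,1),f(1,1))
replace slot 1: 2·(2+(-3)) − (-4) = 2 → (2,2,-3)
replace slot 2: 2·(2+(-3)) − 2 = -4 → (2,-4,-3)
replace slot 3: 2·(2+(-4)) − (-3) = -1 → (2,-4,-1)
replace slot 1: 2·((-4)+(-1)) − 2 = -12 → (-12,-4,-1)

-12,-4,-1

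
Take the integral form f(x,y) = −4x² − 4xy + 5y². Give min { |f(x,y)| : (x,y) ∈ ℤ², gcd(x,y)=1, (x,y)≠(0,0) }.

descent: ρ → (5,4,-4)  [lands on river]
river: ρ → (-4,4,5)
river: ρ → (5,6,-3)
river: ρ → (-3,6,5)
closes: descent 1, river 4
min |a| on river = 3

3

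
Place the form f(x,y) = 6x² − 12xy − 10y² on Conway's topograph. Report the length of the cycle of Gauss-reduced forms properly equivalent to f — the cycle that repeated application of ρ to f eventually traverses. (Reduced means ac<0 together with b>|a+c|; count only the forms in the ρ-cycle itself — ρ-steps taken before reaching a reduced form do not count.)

D = 384, ⌊√D⌋ = 19
descent: ρ → (-10,12,6)  [lands on river]
river: ρ → (6,12,-10)
river: ρ → (-10,8,8)
river: ρ → (8,8,-10)
ρ-cycle length = 4 (tail of 1 descent step not counted)

4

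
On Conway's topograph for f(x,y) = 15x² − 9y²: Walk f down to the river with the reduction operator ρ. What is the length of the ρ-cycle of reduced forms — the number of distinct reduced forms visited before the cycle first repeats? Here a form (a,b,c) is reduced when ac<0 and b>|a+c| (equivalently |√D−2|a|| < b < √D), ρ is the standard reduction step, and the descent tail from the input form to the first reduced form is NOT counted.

D = 540, ⌊√D⌋ = 23
descent: ρ → (-9,18,6)  [lands on river]
river: ρ → (6,18,-9)
ρ-cycle length = 2 (tail of 1 descent step not counted)

2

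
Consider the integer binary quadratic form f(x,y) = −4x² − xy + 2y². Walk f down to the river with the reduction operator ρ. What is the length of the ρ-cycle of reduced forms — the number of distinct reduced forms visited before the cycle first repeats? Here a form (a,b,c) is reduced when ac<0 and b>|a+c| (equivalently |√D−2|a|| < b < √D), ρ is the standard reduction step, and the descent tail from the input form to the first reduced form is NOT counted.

D = 33, ⌊√D⌋ = 5
descent: ρ → (2,5,-1)  [lands on river]
river: ρ → (-1,5,2)
river: ρ → (2,3,-3)
river: ρ → (-3,3,2)
ρ-cycle length = 4 (tail of 1 descent step not counted)

4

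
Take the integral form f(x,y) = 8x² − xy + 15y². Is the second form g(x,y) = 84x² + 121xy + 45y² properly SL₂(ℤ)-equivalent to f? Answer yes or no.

D₁ = -479, D₂ = -479
f: reduced (well bottom): (8,-1,15) with a≤c, −a<b≤a
g: translate: b→-47 (≡121 mod 168), so (84,121,45)→(84,-47,8)
g: flip: (84,-47,8)→(8,47,84)
g: translate: b→-1 (≡47 mod 16), so (8,47,84)→(8,-1,15)
g: reduced (well bottom): (8,-1,15) with a≤c, −a<b≤a
reduced forms (8, -1, 15) vs (8, -1, 15) ⇒ equivalent

yes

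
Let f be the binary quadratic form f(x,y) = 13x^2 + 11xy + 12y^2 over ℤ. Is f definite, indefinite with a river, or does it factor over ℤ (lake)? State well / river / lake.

D = b²−4ac = 11² − 4·13·12 = -503
D < 0 ⇒ definite ⇒ every region one sign ⇒ single well

well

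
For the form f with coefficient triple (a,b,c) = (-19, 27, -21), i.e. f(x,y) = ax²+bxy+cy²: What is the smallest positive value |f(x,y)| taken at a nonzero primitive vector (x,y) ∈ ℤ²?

translate: b→11 (≡-27 mod 38), so (19,-27,21)→(19,11,13)
flip: (19,11,13)→(13,-11,19)
reduced (well bottom): (13,-11,19) with a≤c, −a<b≤a
well minimum |f| = |-13| = 13 (negative-definite)

13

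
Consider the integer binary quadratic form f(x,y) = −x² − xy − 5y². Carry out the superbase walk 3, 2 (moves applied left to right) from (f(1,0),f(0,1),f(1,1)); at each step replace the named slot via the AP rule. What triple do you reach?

start (-1,-5,-7) = (f(1,0),f(0,1),f(1,1))
replace slot 3: 2·((-1)+(-5)) − (-7) = -5 → (-1,-5,-5)
replace slot 2: 2·((-1)+(-5)) − (-5) = -7 → (-1,-7,-5)

-1,-7,-5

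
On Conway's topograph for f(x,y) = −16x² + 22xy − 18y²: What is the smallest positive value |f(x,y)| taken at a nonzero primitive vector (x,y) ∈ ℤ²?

translate: b→10 (≡-22 mod 32), so (16,-22,18)→(16,10,12)
flip: (16,10,12)→(12,-10,16)
reduced (well bottom): (12,-10,16) with a≤c, −a<b≤a
well minimum |f| = |-12| = 12 (negative-definite)

12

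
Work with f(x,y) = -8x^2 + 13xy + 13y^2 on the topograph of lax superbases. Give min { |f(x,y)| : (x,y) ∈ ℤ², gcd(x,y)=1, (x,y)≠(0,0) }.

river: ρ → (13,13,-8)
river: ρ → (-8,19,7)
river: ρ → (7,23,-2)
river: ρ → (-2,21,18)
river: ρ → (18,15,-5)
river: ρ → (-5,15,18)
river: ρ → (18,21,-2)
river: ρ → (-2,23,7)
river: ρ → (7,19,-8)
river: ρ → (-8,13,13)
closes: descent 0, river 10
min |a| on river = 2

2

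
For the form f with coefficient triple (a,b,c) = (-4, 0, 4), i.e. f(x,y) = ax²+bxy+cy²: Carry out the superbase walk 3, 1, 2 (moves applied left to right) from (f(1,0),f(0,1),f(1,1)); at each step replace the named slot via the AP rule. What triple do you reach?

start (-4,4,0) = (f(1,0),f(0,1),f(1,1))
replace slot 3: 2·((-4)+4) − 0 = 0 → (-4,4,0)
replace slot 1: 2·(4+0) − (-4) = 12 → (12,4,0)
replace slot 2: 2·(12+0) − 4 = 20 → (12,20,0)

12,20,0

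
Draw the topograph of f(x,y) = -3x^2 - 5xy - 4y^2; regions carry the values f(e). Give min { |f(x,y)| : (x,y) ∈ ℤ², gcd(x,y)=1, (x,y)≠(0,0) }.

translate: b→-1 (≡5 mod 6), so (3,5,4)→(3,-1,2)
flip: (3,-1,2)→(2,1,3)
reduced (well bottom): (2,1,3) with a≤c, −a<b≤a
well minimum |f| = |-2| = 2 (negative-definite)

2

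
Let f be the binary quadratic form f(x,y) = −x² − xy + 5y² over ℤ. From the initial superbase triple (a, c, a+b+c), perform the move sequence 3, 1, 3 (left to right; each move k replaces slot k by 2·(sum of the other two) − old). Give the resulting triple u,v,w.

start (-1,5,3) = (f(1,0),f(0,1),f(1,1))
replace slot 3: 2·((-1)+5) − 3 = 5 → (-1,5,5)
replace slot 1: 2·(5+5) − (-1) = 21 → (21,5,5)
replace slot 3: 2·(21+5) − 5 = 47 → (21,5,47)

21,5,47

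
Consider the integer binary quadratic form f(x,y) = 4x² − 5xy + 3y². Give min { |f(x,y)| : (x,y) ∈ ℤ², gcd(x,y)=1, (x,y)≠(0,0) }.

translate: b→3 (≡-5 mod 8), so (4,-5,3)→(4,3,2)
flip: (4,3,2)→(2,-3,4)
translate: b→1 (≡-3 mod 4), so (2,-3,4)→(2,1,3)
reduced (well bottom): (2,1,3) with a≤c, −a<b≤a
well minimum = a = 2

2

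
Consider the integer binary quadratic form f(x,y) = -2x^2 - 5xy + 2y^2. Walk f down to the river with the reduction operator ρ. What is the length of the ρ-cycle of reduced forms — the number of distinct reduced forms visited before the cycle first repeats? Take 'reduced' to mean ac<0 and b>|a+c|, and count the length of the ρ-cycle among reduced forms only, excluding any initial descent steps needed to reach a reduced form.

D = 41, ⌊√D⌋ = 6
descent: ρ → (2,5,-2)  [lands on river]
river: ρ → (-2,3,4)
river: ρ → (4,5,-1)
river: ρ → (-1,5,4)
river: ρ → (4,3,-2)
river: ρ → (-2,5,2)
river: ρ → (2,3,-4)
river: ρ → (-4,5,1)
river: ρ → (1,5,-4)
river: ρ → (-4,3,2)
ρ-cycle length = 10 (tail of 1 descent step not counted)

10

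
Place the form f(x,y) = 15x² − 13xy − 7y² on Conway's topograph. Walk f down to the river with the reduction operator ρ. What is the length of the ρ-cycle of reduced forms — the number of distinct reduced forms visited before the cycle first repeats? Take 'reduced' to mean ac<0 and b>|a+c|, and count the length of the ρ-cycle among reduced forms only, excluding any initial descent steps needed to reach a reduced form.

D = 589, ⌊√D⌋ = 24
descent: ρ → (-7,13,15)  [lands on river]
river: ρ → (15,17,-5)
river: ρ → (-5,23,3)
river: ρ → (3,19,-19)
river: ρ → (-19,19,3)
river: ρ → (3,23,-5)
river: ρ → (-5,17,15)
river: ρ → (15,13,-7)
river: ρ → (-7,15,13)
river: ρ → (13,11,-9)
river: ρ → (-9,7,15)
river: ρ → (15,23,-1)
river: ρ → (-1,23,15)
river: ρ → (15,7,-9)
river: ρ → (-9,11,13)
river: ρ → (13,15,-7)
ρ-cycle length = 16 (tail of 1 descent step not counted)

16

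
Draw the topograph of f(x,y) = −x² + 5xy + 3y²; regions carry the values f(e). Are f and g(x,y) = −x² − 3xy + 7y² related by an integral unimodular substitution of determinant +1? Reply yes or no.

D₁ = 37, D₂ = 37
river cycle of f (length 6): (3, 1, -3), (-3, 5, 1), (1, 5, -3), (-3, 1, 3), (3, 5, -1), (-1, 5, 3)
river cycle of g (length 6): (-1, 5, 3), (3, 1, -3), (-3, 5, 1), (1, 5, -3), (-3, 1, 3), (3, 5, -1)
cycles coincide ⇒ equivalent

yes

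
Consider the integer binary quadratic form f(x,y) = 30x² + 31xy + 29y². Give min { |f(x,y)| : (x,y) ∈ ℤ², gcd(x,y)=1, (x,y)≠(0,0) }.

translate: b→-29 (≡31 mod 60), so (30,31,29)→(30,-29,28)
flip: (30,-29,28)→(28,29,30)
translate: b→-27 (≡29 mod 56), so (28,29,30)→(28,-27,29)
reduced (well bottom): (28,-27,29) with a≤c, −a<b≤a
well minimum = a = 28

28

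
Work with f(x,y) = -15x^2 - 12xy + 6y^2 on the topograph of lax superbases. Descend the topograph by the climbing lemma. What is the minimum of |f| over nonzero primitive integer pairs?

descent: ρ → (6,12,-15)  [lands on river]
river: ρ → (-15,18,3)
river: ρ → (3,18,-15)
river: ρ → (-15,12,6)
closes: descent 1, river 4
min |a| on river = 3

3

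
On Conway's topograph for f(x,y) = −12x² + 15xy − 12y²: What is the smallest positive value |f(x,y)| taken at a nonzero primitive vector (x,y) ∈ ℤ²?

translate: b→9 (≡-15 mod 24), so (12,-15,12)→(12,9,9)
flip: (12,9,9)→(9,-9,12)
translate: b→9 (≡-9 mod 18), so (9,-9,12)→(9,9,12)
reduced (well bottom): (9,9,12) with a≤c, −a<b≤a
well minimum |f| = |-9| = 9 (negative-definite)

9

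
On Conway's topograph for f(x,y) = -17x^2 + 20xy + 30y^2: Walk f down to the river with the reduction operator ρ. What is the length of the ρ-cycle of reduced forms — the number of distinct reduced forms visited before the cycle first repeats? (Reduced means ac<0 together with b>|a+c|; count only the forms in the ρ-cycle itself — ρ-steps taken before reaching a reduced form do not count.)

D = 2440, ⌊√D⌋ = 49
river: ρ → (30,40,-7)
river: ρ → (-7,44,18)
river: ρ → (18,28,-23)
river: ρ → (-23,18,23)
river: ρ → (23,28,-18)
river: ρ → (-18,44,7)
river: ρ → (7,40,-30)
river: ρ → (-30,20,17)
river: ρ → (17,48,-2)
river: ρ → (-2,48,17)
river: ρ → (17,20,-30)
river: ρ → (-30,40,7)
river: ρ → (7,44,-18)
river: ρ → (-18,28,23)
river: ρ → (23,18,-23)
river: ρ → (-23,28,18)
river: ρ → (18,44,-7)
river: ρ → (-7,40,30)
river: ρ → (30,20,-17)
river: ρ → (-17,48,2)
river: ρ → (2,48,-17)
river: ρ → (-17,20,30)
ρ-cycle length = 22 (tail of 0 descent steps not counted)

22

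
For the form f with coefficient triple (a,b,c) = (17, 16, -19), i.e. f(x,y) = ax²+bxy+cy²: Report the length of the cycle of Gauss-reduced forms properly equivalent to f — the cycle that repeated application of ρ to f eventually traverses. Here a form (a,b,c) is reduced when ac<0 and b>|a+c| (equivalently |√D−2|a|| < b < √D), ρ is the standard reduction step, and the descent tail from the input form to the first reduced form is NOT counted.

D = 1548, ⌊√D⌋ = 39
river: ρ → (-19,22,14)
river: ρ → (14,34,-7)
river: ρ → (-7,36,9)
river: ρ → (9,36,-7)
river: ρ → (-7,34,14)
river: ρ → (14,22,-19)
river: ρ → (-19,16,17)
river: ρ → (17,18,-18)
river: ρ → (-18,18,17)
river: ρ → (17,16,-19)
ρ-cycle length = 10 (tail of 0 descent steps not counted)

10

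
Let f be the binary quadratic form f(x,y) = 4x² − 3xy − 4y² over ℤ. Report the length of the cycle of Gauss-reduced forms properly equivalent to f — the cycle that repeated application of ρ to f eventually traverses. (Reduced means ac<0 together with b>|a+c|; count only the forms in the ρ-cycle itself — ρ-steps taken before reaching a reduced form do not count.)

D = 73, ⌊√D⌋ = 8
descent: ρ → (-4,3,4)  [lands on river]
river: ρ → (4,5,-3)
river: ρ → (-3,7,2)
river: ρ → (2,5,-6)
river: ρ → (-6,7,1)
river: ρ → (1,7,-6)
river: ρ → (-6,5,2)
river: ρ → (2,7,-3)
river: ρ → (-3,5,4)
river: ρ → (4,3,-4)
river: ρ → (-4,5,3)
river: ρ → (3,7,-2)
river: ρ → (-2,5,6)
river: ρ → (6,7,-1)
river: ρ → (-1,7,6)
river: ρ → (6,5,-2)
river: ρ → (-2,7,3)
river: ρ → (3,5,-4)
ρ-cycle length = 18 (tail of 1 descent step not counted)

18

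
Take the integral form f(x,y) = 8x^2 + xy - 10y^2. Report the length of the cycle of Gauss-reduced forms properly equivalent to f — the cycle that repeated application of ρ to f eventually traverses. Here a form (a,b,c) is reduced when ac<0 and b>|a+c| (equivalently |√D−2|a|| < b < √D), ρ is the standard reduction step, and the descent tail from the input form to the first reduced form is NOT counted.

D = 321, ⌊√D⌋ = 17
descent: ρ → (-10,-1,8)
descent: ρ → (8,17,-1)  [lands on river]
river: ρ → (-1,17,8)
river: ρ → (8,15,-3)
river: ρ → (-3,15,8)
ρ-cycle length = 4 (tail of 2 descent steps not counted)

4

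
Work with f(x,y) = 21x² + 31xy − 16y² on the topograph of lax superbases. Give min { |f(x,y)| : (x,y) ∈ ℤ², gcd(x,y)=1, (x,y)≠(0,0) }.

river: ρ → (-16,33,19)
river: ρ → (19,43,-6)
river: ρ → (-6,41,26)
river: ρ → (26,11,-21)
river: ρ → (-21,31,16)
river: ρ → (16,33,-19)
river: ρ → (-19,43,6)
river: ρ → (6,41,-26)
river: ρ → (-26,11,21)
river: ρ → (21,31,-16)
closes: descent 0, river 10
min |a| on river = 6

6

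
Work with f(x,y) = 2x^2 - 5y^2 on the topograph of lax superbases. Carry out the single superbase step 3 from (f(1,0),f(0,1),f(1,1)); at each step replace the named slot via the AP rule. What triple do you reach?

start (2,-5,-3) = (f(1,0),f(0,1),f(1,1))
replace slot 3: 2·(2+(-5)) − (-3) = -3 → (2,-5,-3)

2,-5,-3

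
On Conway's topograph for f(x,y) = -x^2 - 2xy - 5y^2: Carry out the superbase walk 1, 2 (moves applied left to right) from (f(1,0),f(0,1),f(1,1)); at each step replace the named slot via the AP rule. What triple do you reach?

start (-1,-5,-8) = (f(1,0),f(0,1),f(1,1))
replace slot 1: 2·((-5)+(-8)) − (-1) = -25 → (-25,-5,-8)
replace slot 2: 2·((-25)+(-8)) − (-5) = -61 → (-25,-61,-8)

-25,-61,-8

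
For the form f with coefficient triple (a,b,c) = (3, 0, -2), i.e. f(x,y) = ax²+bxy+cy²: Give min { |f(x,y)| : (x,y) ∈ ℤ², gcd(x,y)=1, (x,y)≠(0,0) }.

descent: ρ → (-2,4,1)  [lands on river]
river: ρ → (1,4,-2)
closes: descent 1, river 2
min |a| on river = 1

1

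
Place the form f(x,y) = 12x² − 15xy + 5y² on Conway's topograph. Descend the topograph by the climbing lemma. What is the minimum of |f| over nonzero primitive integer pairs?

translate: b→9 (≡-15 mod 24), so (12,-15,5)→(12,9,2)
flip: (12,9,2)→(2,-9,12)
translate: b→-1 (≡-9 mod 4), so (2,-9,12)→(2,-1,2)
flip: (2,-1,2)→(2,1,2)
reduced (well bottom): (2,1,2) with a≤c, −a<b≤a
well minimum = a = 2

2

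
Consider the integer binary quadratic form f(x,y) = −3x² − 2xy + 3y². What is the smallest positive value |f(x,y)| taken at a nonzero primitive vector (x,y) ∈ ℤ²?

descent: ρ → (3,2,-3)  [lands on river]
river: ρ → (-3,4,2)
river: ρ → (2,4,-3)
river: ρ → (-3,2,3)
river: ρ → (3,4,-2)
river: ρ → (-2,4,3)
closes: descent 1, river 6
min |a| on river = 2

2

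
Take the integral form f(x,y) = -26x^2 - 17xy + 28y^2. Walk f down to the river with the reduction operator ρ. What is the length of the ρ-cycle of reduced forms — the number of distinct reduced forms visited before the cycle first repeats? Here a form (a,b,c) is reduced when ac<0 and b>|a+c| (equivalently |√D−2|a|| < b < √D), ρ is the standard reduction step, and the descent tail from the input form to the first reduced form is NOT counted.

D = 3201, ⌊√D⌋ = 56
descent: ρ → (28,17,-26)  [lands on river]
river: ρ → (-26,35,19)
river: ρ → (19,41,-20)
river: ρ → (-20,39,21)
river: ρ → (21,45,-14)
river: ρ → (-14,39,30)
river: ρ → (30,21,-23)
river: ρ → (-23,25,28)
river: ρ → (28,31,-20)
river: ρ → (-20,49,10)
river: ρ → (10,51,-15)
river: ρ → (-15,39,28)
ρ-cycle length = 12 (tail of 1 descent step not counted)

12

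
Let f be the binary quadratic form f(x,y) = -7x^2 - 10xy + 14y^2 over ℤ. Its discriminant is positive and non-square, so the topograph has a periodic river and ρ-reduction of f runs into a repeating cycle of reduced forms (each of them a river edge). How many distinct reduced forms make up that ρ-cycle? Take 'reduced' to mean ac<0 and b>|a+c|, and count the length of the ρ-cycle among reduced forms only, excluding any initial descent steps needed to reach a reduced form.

D = 492, ⌊√D⌋ = 22
descent: ρ → (14,10,-7)  [lands on river]
river: ρ → (-7,18,6)
river: ρ → (6,18,-7)
river: ρ → (-7,10,14)
river: ρ → (14,18,-3)
river: ρ → (-3,18,14)
ρ-cycle length = 6 (tail of 1 descent step not counted)

6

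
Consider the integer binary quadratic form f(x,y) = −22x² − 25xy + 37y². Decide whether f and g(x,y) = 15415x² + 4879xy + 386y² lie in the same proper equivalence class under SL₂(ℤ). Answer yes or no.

D₁ = 3881, D₂ = 3881
river cycle of f (length 86): (37, 25, -22), (-22, 19, 40), (40, 61, -1), (-1, 61, 40), (40, 19, -22), (-22, 25, 37), (37, 49, -10), (-10, 51, 32), (32, 13, -29), (-29, 45, 16), … (76 more)
river cycle of g (length 86): (37, 25, -22), (-22, 19, 40), (40, 61, -1), (-1, 61, 40), (40, 19, -22), (-22, 25, 37), (37, 49, -10), (-10, 51, 32), (32, 13, -29), (-29, 45, 16), … (76 more)
cycles coincide ⇒ equivalent

yes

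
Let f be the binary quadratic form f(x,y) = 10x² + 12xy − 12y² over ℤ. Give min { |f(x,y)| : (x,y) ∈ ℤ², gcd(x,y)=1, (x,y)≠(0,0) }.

river: ρ → (-12,12,10)
river: ρ → (10,8,-14)
river: ρ → (-14,20,4)
river: ρ → (4,20,-14)
river: ρ → (-14,8,10)
river: ρ → (10,12,-12)
closes: descent 0, river 6
min |a| on river = 4

4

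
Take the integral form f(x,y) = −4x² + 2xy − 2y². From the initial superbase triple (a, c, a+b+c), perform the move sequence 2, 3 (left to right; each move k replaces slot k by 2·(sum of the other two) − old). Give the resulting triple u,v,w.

start (-4,-2,-4) = (f(1,0),f(0,1),f(1,1))
replace slot 2: 2·((-4)+(-4)) − (-2) = -14 → (-4,-14,-4)
replace slot 3: 2·((-4)+(-14)) − (-4) = -32 → (-4,-14,-32)

-4,-14,-32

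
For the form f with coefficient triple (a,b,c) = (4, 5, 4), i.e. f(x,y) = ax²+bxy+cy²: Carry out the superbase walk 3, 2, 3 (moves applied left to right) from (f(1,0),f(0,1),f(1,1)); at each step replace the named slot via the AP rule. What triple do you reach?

start (4,4,13) = (f(1,0),f(0,1),f(1,1))
replace slot 3: 2·(4+4) − 13 = 3 → (4,4,3)
replace slot 2: 2·(4+3) − 4 = 10 → (4,10,3)
replace slot 3: 2·(4+10) − 3 = 25 → (4,10,25)

4,10,25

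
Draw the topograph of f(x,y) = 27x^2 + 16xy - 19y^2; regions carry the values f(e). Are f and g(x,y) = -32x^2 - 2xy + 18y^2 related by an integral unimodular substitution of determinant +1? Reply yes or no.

D₁ = 2308, D₂ = 2308
river cycle of f (length 10): (-19, 22, 24), (24, 26, -17), (-17, 42, 8), (8, 38, -27), (-27, 16, 19), (19, 22, -24), (-24, 26, 17), (17, 42, -8), (-8, 38, 27), (27, 16, -19)
river cycle of g (length 10): (18, 38, -12), (-12, 34, 24), (24, 14, -22), (-22, 30, 16), (16, 34, -18), (-18, 38, 12), (12, 34, -24), (-24, 14, 22), (22, 30, -16), (-16, 34, 18)
cycles differ ⇒ inequivalent

no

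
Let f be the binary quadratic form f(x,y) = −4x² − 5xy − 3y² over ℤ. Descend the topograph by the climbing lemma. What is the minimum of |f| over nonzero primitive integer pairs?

translate: b→-3 (≡5 mod 8), so (4,5,3)→(4,-3,2)
flip: (4,-3,2)→(2,3,4)
translate: b→-1 (≡3 mod 4), so (2,3,4)→(2,-1,3)
reduced (well bottom): (2,-1,3) with a≤c, −a<b≤a
well minimum |f| = |-2| = 2 (negative-definite)

2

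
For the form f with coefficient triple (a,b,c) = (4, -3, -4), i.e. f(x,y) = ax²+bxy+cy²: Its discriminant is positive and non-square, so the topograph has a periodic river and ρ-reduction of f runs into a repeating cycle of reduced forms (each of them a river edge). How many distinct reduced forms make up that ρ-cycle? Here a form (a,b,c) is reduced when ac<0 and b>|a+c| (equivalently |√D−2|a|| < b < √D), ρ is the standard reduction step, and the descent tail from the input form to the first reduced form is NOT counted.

D = 73, ⌊√D⌋ = 8
descent: ρ → (-4,3,4)  [lands on river]
river: ρ → (4,5,-3)
river: ρ → (-3,7,2)
river: ρ → (2,5,-6)
river: ρ → (-6,7,1)
river: ρ → (1,7,-6)
river: ρ → (-6,5,2)
river: ρ → (2,7,-3)
river: ρ → (-3,5,4)
river: ρ → (4,3,-4)
river: ρ → (-4,5,3)
river: ρ → (3,7,-2)
river: ρ → (-2,5,6)
river: ρ → (6,7,-1)
river: ρ → (-1,7,6)
river: ρ → (6,5,-2)
river: ρ → (-2,7,3)
river: ρ → (3,5,-4)
ρ-cycle length = 18 (tail of 1 descent step not counted)

18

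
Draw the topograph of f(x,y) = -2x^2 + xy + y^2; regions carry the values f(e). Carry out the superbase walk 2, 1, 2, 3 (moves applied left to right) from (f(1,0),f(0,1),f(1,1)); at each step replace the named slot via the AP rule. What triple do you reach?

start (-2,1,0) = (f(1,0),f(0,1),f(1,1))
replace slot 2: 2·((-2)+0) − 1 = -5 → (-2,-5,0)
replace slot 1: 2·((-5)+0) − (-2) = -8 → (-8,-5,0)
replace slot 2: 2·((-8)+0) − (-5) = -11 → (-8,-11,0)
replace slot 3: 2·((-8)+(-11)) − 0 = -38 → (-8,-11,-38)

-8,-11,-38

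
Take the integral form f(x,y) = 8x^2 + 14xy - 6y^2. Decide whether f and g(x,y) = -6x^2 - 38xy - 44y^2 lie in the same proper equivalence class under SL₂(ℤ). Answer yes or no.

D₁ = 388, D₂ = 388
river cycle of f (length 18): (-6, 10, 12), (12, 14, -4), (-4, 18, 4), (4, 14, -12), (-12, 10, 6), (6, 14, -8), (-8, 18, 2), (2, 18, -8), (-8, 14, 6), (6, 10, -12), … (8 more)
river cycle of g (length 18): (-6, 10, 12), (12, 14, -4), (-4, 18, 4), (4, 14, -12), (-12, 10, 6), (6, 14, -8), (-8, 18, 2), (2, 18, -8), (-8, 14, 6), (6, 10, -12), … (8 more)
cycles coincide ⇒ equivalent

yes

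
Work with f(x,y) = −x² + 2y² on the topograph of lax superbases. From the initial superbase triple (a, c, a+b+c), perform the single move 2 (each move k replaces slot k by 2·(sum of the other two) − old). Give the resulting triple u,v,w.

start (-1,2,1) = (f(1,0),f(0,1),f(1,1))
replace slot 2: 2·((-1)+1) − 2 = -2 → (-1,-2,1)

-1,-2,1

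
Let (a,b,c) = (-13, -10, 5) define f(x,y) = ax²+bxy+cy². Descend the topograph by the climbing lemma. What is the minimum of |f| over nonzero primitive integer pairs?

descent: ρ → (5,10,-13)  [lands on river]
river: ρ → (-13,16,2)
river: ρ → (2,16,-13)
river: ρ → (-13,10,5)
closes: descent 1, river 4
min |a| on river = 2

2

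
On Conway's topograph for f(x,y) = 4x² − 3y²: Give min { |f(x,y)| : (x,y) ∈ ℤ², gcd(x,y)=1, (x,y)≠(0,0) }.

descent: ρ → (-3,6,1)  [lands on river]
river: ρ → (1,6,-3)
closes: descent 1, river 2
min |a| on river = 1

1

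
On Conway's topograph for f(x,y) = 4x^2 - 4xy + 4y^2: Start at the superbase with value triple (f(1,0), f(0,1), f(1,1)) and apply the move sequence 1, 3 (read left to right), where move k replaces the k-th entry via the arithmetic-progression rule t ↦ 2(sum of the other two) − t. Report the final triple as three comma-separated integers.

start (4,4,4) = (f(1,0),f(0,1),f(1,1))
replace slot 1: 2·(4+4) − 4 = 12 → (12,4,4)
replace slot 3: 2·(12+4) − 4 = 28 → (12,4,28)

12,4,28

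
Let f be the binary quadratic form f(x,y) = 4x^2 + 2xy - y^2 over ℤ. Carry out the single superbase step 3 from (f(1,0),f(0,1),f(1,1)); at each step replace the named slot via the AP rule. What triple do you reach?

start (4,-1,5) = (f(1,0),f(0,1),f(1,1))
replace slot 3: 2·(4+(-1)) − 5 = 1 → (4,-1,1)

4,-1,1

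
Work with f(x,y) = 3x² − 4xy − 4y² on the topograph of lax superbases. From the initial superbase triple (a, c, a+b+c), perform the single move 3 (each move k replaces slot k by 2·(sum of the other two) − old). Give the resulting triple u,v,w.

start (3,-4,-5) = (f(1,0),f(0,1),f(1,1))
replace slot 3: 2·(3+(-4)) − (-5) = 3 → (3,-4,3)

3,-4,3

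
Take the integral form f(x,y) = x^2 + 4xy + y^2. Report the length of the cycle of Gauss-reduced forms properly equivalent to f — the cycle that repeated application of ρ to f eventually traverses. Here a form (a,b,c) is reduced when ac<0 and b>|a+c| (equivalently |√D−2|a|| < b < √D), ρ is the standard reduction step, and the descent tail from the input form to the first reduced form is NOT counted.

D = 12, ⌊√D⌋ = 3
descent: ρ → (1,2,-2)  [lands on river]
river: ρ → (-2,2,1)
ρ-cycle length = 2 (tail of 1 descent step not counted)

2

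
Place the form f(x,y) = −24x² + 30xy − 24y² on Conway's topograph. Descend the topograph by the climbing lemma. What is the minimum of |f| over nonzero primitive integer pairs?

translate: b→18 (≡-30 mod 48), so (24,-30,24)→(24,18,18)
flip: (24,18,18)→(18,-18,24)
translate: b→18 (≡-18 mod 36), so (18,-18,24)→(18,18,24)
reduced (well bottom): (18,18,24) with a≤c, −a<b≤a
well minimum |f| = |-18| = 18 (negative-definite)

18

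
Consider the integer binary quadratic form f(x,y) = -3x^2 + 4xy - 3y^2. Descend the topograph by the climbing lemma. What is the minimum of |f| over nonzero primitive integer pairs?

translate: b→2 (≡-4 mod 6), so (3,-4,3)→(3,2,2)
flip: (3,2,2)→(2,-2,3)
translate: b→2 (≡-2 mod 4), so (2,-2,3)→(2,2,3)
reduced (well bottom): (2,2,3) with a≤c, −a<b≤a
well minimum |f| = |-2| = 2 (negative-definite)

2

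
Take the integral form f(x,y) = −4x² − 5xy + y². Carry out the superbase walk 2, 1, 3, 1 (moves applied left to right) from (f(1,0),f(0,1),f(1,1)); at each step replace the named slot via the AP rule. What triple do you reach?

start (-4,1,-8) = (f(1,0),f(0,1),f(1,1))
replace slot 2: 2·((-4)+(-8)) − 1 = -25 → (-4,-25,-8)
replace slot 1: 2·((-25)+(-8)) − (-4) = -62 → (-62,-25,-8)
replace slot 3: 2·((-62)+(-25)) − (-8) = -166 → (-62,-25,-166)
replace slot 1: 2·((-25)+(-166)) − (-62) = -320 → (-320,-25,-166)

-320,-25,-166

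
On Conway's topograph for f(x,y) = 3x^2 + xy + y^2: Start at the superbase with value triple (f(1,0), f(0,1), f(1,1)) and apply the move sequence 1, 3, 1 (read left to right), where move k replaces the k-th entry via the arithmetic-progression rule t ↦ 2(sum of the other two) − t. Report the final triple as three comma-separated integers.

start (3,1,5) = (f(1,0),f(0,1),f(1,1))
replace slot 1: 2·(1+5) − 3 = 9 → (9,1,5)
replace slot 3: 2·(9+1) − 5 = 15 → (9,1,15)
replace slot 1: 2·(1+15) − 9 = 23 → (23,1,15)

23,1,15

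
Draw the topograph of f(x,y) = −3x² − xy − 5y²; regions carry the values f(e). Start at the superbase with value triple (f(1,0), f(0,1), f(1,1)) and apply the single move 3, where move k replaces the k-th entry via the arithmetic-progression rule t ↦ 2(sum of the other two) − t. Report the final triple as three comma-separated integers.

start (-3,-5,-9) = (f(1,0),f(0,1),f(1,1))
replace slot 3: 2·((-3)+(-5)) − (-9) = -7 → (-3,-5,-7)

-3,-5,-7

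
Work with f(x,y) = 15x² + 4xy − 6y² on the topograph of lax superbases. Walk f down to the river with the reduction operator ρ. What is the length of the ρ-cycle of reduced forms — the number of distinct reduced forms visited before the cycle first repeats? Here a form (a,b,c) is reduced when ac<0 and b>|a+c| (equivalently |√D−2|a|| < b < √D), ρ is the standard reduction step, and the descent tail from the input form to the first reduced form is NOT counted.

D = 376, ⌊√D⌋ = 19
descent: ρ → (-6,8,13)  [lands on river]
river: ρ → (13,18,-1)
river: ρ → (-1,18,13)
river: ρ → (13,8,-6)
river: ρ → (-6,16,5)
river: ρ → (5,14,-9)
river: ρ → (-9,4,10)
river: ρ → (10,16,-3)
river: ρ → (-3,14,15)
river: ρ → (15,16,-2)
river: ρ → (-2,16,15)
river: ρ → (15,14,-3)
river: ρ → (-3,16,10)
river: ρ → (10,4,-9)
river: ρ → (-9,14,5)
river: ρ → (5,16,-6)
ρ-cycle length = 16 (tail of 1 descent step not counted)

16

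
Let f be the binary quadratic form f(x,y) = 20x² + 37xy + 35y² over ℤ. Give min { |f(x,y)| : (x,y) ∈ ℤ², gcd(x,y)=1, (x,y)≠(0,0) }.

translate: b→-3 (≡37 mod 40), so (20,37,35)→(20,-3,18)
flip: (20,-3,18)→(18,3,20)
reduced (well bottom): (18,3,20) with a≤c, −a<b≤a
well minimum = a = 18

18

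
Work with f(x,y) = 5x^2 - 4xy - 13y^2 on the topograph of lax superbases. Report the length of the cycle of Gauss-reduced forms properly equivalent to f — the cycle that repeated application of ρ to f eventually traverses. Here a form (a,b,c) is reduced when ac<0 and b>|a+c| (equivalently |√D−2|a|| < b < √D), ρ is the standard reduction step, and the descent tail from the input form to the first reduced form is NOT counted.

D = 276, ⌊√D⌋ = 16
descent: ρ → (-13,4,5)
descent: ρ → (5,16,-1)  [lands on river]
river: ρ → (-1,16,5)
river: ρ → (5,14,-4)
river: ρ → (-4,10,11)
river: ρ → (11,12,-3)
river: ρ → (-3,12,11)
river: ρ → (11,10,-4)
river: ρ → (-4,14,5)
ρ-cycle length = 8 (tail of 2 descent steps not counted)

8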